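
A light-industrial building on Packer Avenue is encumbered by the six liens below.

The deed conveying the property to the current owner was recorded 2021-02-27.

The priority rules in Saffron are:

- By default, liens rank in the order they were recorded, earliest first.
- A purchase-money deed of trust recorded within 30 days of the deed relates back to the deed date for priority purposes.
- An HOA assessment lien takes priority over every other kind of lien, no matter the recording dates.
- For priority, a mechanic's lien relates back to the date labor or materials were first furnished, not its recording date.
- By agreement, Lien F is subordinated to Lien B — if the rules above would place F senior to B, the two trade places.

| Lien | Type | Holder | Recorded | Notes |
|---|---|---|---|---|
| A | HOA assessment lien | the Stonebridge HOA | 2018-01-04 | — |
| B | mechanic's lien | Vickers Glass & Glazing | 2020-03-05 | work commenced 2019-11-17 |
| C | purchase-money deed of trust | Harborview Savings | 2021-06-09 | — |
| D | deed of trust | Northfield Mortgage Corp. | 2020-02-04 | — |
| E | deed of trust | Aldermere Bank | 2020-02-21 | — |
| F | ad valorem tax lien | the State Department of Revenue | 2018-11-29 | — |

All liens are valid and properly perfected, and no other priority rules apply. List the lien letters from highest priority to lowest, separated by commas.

Effective dates after the stated exceptions: B is treated as recorded 2019-11-17, the work-commencement date; C was recorded 102 days after the deed, outside the 30-day window, so it keeps its recording date.
A, as an HOA assessment lien, has superpriority and ranks first.
Remaining liens by effective date: F (2018-11-29), B (2019-11-17), D (2020-02-04), E (2020-02-21), C (2021-06-09).
F would otherwise be senior to B, so under the subordination agreement F and B exchange positions.

A, B, F, D, E, C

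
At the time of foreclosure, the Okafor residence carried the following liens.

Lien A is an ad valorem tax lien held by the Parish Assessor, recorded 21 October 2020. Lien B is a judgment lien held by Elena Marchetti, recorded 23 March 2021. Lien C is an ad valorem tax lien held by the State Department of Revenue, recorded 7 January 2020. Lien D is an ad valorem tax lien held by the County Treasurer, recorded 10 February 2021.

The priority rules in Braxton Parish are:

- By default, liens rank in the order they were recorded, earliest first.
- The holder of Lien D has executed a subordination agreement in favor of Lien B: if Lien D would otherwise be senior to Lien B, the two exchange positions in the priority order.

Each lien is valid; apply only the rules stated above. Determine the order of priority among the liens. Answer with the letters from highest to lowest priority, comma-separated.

C, A, B, D

By effective date, earliest first: C (7 January 2020), A (21 October 2020), D (10 February 2021), B (23 March 2021).
D is senior to B before the subordination, so the two trade places.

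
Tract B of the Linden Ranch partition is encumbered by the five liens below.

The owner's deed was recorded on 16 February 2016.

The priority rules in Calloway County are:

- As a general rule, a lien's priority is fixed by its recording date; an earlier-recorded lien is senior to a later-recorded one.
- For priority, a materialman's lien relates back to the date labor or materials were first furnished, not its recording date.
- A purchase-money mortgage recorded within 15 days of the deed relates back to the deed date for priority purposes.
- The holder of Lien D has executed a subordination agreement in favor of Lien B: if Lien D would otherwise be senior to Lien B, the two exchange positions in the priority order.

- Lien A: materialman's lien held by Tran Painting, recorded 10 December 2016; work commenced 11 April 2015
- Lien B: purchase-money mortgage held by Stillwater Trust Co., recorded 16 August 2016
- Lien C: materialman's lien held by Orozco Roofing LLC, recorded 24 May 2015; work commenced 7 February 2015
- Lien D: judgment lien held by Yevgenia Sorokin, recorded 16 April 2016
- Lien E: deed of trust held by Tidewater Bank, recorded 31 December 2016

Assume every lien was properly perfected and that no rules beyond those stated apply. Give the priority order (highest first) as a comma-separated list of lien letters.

C, A, B, D, E

Effective dates after the stated exceptions: A's effective date is 11 April 2015, when work began; B was recorded 182 days after the deed, outside the 15-day window, so it keeps its recording date; C is treated as recorded 7 February 2015, the work-commencement date.
Ordering by effective date: C (7 February 2015), A (11 April 2015), D (16 April 2016), B (16 August 2016), E (31 December 2016).
D would otherwise be senior to B, so under the subordination agreement D and B exchange positions.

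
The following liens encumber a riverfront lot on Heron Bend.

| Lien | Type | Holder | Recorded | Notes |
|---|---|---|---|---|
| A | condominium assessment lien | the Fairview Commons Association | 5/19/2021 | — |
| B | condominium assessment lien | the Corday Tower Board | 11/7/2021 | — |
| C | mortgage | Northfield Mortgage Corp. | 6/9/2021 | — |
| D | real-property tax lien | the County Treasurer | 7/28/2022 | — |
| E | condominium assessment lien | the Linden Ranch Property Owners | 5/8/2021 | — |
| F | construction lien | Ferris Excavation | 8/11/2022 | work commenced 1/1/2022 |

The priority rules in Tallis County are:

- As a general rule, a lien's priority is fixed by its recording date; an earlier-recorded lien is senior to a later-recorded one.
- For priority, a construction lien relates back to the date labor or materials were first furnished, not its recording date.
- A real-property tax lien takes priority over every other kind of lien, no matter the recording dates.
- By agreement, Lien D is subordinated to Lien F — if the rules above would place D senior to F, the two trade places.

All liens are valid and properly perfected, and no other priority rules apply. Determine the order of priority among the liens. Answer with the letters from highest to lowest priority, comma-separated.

F, E, A, C, B, D

Effective dates: F relates back to 1/1/2022 (work commenced).
D is a real-property tax lien, so it outranks all other liens regardless of date.
The other liens, earliest effective date first: E (5/8/2021), A (5/19/2021), C (6/9/2021), B (11/7/2021), F (1/1/2022).
Because D would otherwise rank above F, the subordination swaps them.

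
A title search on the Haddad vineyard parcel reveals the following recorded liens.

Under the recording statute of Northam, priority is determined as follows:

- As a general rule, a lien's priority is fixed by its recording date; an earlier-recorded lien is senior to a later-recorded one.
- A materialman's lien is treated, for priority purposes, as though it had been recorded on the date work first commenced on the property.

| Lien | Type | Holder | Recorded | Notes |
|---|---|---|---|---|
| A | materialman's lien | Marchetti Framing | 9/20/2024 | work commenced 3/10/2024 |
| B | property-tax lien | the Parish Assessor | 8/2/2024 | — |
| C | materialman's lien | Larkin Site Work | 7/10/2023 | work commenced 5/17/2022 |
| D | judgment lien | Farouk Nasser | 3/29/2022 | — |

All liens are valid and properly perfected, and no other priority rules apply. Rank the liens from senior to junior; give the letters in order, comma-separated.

Effective dates after the stated exceptions: A is treated as recorded 3/10/2024, the work-commencement date; C relates back to 5/17/2022 (work commenced).
Ordering by effective date: D (3/29/2022), C (5/17/2022), A (3/10/2024), B (8/2/2024).

D, C, A, B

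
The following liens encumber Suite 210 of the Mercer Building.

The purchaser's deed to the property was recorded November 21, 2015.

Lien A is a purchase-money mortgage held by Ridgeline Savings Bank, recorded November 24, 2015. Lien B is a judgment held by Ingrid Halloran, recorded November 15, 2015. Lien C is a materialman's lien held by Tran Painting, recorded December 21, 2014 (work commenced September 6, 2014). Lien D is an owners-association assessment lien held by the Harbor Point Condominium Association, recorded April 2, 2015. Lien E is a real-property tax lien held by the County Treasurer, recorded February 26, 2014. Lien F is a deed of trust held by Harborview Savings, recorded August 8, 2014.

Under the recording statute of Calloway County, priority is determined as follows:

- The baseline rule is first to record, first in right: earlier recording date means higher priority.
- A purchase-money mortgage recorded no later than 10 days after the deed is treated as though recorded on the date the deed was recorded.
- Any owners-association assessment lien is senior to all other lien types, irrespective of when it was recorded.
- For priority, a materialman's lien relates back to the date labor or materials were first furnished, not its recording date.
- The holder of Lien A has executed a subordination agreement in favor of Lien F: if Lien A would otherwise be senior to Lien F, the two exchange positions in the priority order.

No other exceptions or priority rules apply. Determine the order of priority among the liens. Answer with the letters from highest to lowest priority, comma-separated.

D, E, F, C, B, A

Effective dates: A's effective date is the deed date, November 21, 2015; C's effective date is September 6, 2014, when work began.
D is an owners-association assessment lien and takes priority over every other lien.
Among the remaining liens, by effective date: E (February 26, 2014), F (August 8, 2014), C (September 6, 2014), B (November 15, 2015), A (November 21, 2015).
A already ranks below F; the subordination has no effect.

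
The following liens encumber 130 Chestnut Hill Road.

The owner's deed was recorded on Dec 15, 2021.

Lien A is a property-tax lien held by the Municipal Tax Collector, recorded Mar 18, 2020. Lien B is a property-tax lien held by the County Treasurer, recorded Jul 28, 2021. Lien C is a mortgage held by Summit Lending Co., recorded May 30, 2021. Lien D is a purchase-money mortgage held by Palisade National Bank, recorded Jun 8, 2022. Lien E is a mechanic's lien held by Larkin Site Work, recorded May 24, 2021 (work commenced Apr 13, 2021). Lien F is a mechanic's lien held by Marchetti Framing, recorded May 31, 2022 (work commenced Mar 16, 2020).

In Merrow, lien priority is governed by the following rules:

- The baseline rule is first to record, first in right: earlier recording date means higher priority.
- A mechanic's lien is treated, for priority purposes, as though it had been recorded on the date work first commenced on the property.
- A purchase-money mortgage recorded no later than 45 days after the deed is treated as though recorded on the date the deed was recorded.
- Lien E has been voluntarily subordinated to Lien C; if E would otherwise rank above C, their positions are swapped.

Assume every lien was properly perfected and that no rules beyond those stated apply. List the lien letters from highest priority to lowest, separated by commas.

F, A, C, E, B, D

Adjusting effective dates: D missed the 45-day window (175 days after the deed), so its recording date stands; E relates back to Apr 13, 2021 (work commenced); F relates back to Mar 16, 2020 (work commenced).
Sorted by effective date: F (Mar 16, 2020), A (Mar 18, 2020), E (Apr 13, 2021), C (May 30, 2021), B (Jul 28, 2021), D (Jun 8, 2022).
E is senior to C before the subordination, so the two trade places.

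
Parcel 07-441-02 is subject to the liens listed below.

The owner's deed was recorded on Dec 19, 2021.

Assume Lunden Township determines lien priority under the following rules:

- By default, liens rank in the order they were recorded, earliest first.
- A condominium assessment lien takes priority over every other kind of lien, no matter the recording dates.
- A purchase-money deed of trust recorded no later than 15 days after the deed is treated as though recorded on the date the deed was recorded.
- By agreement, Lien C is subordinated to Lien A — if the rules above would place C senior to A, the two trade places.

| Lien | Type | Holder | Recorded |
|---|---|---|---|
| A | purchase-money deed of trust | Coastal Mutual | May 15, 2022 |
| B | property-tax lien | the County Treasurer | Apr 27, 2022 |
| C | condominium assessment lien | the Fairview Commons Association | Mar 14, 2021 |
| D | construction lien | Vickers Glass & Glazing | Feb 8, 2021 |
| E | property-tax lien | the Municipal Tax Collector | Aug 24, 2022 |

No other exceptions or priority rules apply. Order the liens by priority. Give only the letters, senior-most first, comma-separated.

Adjusting effective dates: A was recorded 147 days after the deed, outside the 15-day window, so it keeps its recording date.
C is a condominium assessment lien, so it outranks all other liens regardless of date.
The other liens, earliest effective date first: D (Feb 8, 2021), B (Apr 27, 2022), A (May 15, 2022), E (Aug 24, 2022).
C is senior to A before the subordination, so the two trade places.

A, D, B, C, E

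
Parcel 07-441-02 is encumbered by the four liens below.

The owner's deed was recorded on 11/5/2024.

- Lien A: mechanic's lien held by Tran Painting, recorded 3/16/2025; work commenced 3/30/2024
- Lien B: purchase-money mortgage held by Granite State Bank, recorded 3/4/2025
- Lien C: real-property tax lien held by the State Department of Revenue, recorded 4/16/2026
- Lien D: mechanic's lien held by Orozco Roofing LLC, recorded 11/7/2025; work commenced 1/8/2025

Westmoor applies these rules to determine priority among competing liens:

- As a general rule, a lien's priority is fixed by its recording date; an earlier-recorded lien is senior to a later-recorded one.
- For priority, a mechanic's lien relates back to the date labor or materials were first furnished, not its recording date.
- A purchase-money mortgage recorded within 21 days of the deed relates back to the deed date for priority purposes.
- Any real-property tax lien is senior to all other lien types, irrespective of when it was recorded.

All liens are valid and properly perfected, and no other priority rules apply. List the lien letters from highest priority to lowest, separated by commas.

Adjusting effective dates: A relates back to 3/30/2024 (work commenced); B missed the 21-day window (119 days after the deed), so its recording date stands; D relates back to 1/8/2025 (work commenced).
C is a real-property tax lien and takes priority over every other lien.
Ordering the rest by effective date: A (3/30/2024), D (1/8/2025), B (3/4/2025).

C, A, D, B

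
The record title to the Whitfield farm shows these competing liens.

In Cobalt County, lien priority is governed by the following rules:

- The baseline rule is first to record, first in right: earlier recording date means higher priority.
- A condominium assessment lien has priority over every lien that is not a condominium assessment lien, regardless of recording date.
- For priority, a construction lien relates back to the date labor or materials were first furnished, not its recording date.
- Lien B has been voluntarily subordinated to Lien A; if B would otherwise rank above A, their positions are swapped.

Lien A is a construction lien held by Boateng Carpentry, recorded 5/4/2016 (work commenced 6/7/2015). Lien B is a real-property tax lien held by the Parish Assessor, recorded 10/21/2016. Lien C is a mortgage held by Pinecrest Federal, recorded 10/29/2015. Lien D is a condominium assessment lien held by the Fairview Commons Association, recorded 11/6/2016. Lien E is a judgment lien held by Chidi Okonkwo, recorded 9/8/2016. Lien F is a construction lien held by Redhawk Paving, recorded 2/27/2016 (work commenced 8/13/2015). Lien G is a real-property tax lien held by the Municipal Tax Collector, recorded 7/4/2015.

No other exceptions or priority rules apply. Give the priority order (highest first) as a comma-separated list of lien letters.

D, A, G, F, C, E, B

Effective dates: A's effective date is 6/7/2015, when work began; F's effective date is 8/13/2015, when work began.
D, as a condominium assessment lien, has superpriority and ranks first.
Ordering the rest by effective date: A (6/7/2015), G (7/4/2015), F (8/13/2015), C (10/29/2015), E (9/8/2016), B (10/21/2016).
Since B is not senior to A, the subordination leaves the order unchanged.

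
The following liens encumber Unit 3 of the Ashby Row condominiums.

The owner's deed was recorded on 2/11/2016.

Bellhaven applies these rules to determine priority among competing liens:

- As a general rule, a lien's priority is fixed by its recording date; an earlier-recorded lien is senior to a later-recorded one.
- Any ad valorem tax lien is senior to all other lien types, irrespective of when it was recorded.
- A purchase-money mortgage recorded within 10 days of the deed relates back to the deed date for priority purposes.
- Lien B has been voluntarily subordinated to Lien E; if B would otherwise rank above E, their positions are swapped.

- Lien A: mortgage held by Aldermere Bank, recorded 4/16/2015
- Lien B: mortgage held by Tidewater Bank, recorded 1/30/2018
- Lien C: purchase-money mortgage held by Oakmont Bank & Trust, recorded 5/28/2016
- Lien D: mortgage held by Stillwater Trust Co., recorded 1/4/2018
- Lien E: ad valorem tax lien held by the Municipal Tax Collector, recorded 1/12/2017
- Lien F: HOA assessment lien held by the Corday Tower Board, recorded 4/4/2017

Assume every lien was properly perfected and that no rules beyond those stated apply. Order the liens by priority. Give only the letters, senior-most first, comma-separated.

First, effective dates: C missed the 10-day window (107 days after the deed), so its recording date stands.
E, as an ad valorem tax lien, has superpriority and ranks first.
Among the remaining liens, by effective date: A (4/16/2015), C (5/28/2016), F (4/4/2017), D (1/4/2018), B (1/30/2018).
B already ranks below E; the subordination has no effect.

E, A, C, F, D, B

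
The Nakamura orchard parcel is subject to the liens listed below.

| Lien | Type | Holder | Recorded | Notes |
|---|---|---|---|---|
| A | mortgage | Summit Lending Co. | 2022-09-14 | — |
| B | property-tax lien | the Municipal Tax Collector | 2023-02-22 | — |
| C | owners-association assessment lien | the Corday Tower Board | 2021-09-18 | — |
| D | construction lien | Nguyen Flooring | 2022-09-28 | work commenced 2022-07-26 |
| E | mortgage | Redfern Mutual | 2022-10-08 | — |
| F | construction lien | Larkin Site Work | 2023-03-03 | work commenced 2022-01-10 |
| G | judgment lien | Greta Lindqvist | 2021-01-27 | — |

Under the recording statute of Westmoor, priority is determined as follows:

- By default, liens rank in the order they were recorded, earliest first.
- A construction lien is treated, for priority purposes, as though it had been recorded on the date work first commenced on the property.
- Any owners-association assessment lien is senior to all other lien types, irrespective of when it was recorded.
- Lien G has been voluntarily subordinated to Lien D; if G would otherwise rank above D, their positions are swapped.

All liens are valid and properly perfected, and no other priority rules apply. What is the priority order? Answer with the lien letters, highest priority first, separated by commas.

C, D, F, G, A, E, B

First, effective dates: D is treated as recorded 2022-07-26, the work-commencement date; F is treated as recorded 2022-01-10, the work-commencement date.
C is an owners-association assessment lien and takes priority over every other lien.
Among the remaining liens, by effective date: G (2021-01-27), F (2022-01-10), D (2022-07-26), A (2022-09-14), E (2022-10-08), B (2023-02-22).
G is senior to D before the subordination, so the two trade places.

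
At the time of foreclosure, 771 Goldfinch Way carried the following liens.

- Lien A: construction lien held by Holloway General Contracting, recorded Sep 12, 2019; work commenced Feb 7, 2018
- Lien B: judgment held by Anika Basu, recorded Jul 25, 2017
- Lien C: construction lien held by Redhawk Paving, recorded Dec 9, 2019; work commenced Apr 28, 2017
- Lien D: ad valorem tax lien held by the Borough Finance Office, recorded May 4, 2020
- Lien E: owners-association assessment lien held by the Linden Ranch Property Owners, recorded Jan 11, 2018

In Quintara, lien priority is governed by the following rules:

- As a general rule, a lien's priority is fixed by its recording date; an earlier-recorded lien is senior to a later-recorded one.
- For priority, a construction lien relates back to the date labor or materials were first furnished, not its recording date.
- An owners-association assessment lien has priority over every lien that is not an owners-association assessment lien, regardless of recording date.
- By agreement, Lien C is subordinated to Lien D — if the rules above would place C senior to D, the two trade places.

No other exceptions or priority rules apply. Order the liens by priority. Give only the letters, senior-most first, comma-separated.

Adjusting effective dates: A is treated as recorded Feb 7, 2018, the work-commencement date; C relates back to Apr 28, 2017 (work commenced).
E is an owners-association assessment lien and takes priority over every other lien.
Among the remaining liens, by effective date: C (Apr 28, 2017), B (Jul 25, 2017), A (Feb 7, 2018), D (May 4, 2020).
Because C would otherwise rank above D, the subordination swaps them.

E, D, B, A, C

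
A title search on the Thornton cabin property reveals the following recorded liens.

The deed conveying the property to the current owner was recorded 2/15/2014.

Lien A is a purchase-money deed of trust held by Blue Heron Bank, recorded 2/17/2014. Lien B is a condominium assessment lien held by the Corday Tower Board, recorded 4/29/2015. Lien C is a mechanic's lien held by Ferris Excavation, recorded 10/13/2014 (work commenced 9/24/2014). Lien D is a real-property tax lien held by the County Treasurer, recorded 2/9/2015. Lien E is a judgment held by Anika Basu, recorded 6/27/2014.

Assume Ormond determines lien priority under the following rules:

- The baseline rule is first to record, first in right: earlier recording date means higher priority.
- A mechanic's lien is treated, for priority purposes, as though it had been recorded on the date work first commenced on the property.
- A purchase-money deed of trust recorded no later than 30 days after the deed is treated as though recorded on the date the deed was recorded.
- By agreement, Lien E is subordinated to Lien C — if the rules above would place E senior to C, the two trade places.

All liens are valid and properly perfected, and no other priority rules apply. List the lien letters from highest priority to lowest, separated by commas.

Adjusting effective dates: A's effective date is the deed date, 2/15/2014; C is treated as recorded 9/24/2014, the work-commencement date.
By effective date: A (2/15/2014), E (6/27/2014), C (9/24/2014), D (2/9/2015), B (4/29/2015).
E would otherwise be senior to C, so under the subordination agreement E and C exchange positions.

A, C, E, D, B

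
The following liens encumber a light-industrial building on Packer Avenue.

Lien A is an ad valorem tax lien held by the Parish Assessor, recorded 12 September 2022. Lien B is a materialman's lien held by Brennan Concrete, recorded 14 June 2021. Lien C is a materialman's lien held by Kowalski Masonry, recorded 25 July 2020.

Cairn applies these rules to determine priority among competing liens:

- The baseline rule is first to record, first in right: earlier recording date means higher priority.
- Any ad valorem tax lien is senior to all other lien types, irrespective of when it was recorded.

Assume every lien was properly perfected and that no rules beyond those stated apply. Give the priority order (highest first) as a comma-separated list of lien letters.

A, C, B

As an ad valorem tax lien, A is senior to every other lien.
The other liens, earliest effective date first: C (25 July 2020), B (14 June 2021).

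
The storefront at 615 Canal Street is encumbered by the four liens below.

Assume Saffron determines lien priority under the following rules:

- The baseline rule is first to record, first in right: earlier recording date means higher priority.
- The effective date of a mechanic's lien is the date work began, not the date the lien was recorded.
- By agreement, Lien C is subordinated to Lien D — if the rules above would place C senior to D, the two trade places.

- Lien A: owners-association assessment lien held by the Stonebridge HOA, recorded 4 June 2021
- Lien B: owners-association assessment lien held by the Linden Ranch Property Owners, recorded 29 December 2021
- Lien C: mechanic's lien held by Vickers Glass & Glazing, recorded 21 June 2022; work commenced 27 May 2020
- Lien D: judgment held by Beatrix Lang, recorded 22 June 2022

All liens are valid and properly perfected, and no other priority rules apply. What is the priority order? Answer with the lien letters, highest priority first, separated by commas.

Effective dates after the stated exceptions: C's effective date is 27 May 2020, when work began.
Sorted by effective date: C (27 May 2020), A (4 June 2021), B (29 December 2021), D (22 June 2022).
C is senior to D before the subordination, so the two trade places.

D, A, B, C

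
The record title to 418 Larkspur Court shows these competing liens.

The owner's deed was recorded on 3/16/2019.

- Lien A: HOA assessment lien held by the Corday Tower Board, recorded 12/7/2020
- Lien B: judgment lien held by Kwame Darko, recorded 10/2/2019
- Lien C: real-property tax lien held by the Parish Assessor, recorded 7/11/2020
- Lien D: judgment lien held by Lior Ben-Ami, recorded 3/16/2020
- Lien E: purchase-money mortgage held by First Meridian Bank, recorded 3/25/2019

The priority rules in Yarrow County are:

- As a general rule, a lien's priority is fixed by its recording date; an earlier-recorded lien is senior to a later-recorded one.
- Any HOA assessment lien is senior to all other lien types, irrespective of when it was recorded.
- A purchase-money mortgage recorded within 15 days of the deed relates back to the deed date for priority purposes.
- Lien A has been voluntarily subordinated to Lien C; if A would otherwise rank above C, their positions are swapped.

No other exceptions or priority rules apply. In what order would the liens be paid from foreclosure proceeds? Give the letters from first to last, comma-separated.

Adjusting effective dates: E relates back to the deed date 3/16/2019.
A, as an HOA assessment lien, has superpriority and ranks first.
The other liens, earliest effective date first: E (3/16/2019), B (10/2/2019), D (3/16/2020), C (7/11/2020).
Because A would otherwise rank above C, the subordination swaps them.

C, E, B, D, A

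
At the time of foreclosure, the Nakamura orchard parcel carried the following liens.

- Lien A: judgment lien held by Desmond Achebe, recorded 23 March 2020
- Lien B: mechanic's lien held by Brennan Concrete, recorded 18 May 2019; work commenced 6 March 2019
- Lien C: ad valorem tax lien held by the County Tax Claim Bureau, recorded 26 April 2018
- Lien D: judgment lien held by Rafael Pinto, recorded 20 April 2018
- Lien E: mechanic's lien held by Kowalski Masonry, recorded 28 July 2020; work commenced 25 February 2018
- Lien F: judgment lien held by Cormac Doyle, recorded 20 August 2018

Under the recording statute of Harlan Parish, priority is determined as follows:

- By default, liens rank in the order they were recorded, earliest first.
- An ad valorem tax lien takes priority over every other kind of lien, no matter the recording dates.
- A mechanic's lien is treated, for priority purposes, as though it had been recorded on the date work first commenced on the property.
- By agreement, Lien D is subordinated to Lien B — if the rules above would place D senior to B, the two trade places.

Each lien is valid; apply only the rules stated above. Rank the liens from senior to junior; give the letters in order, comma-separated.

Effective dates: B's effective date is 6 March 2019, when work began; E is treated as recorded 25 February 2018, the work-commencement date.
C is an ad valorem tax lien and takes priority over every other lien.
The other liens, earliest effective date first: E (25 February 2018), D (20 April 2018), F (20 August 2018), B (6 March 2019), A (23 March 2020).
D would otherwise be senior to B, so under the subordination agreement D and B exchange positions.

C, E, B, F, D, A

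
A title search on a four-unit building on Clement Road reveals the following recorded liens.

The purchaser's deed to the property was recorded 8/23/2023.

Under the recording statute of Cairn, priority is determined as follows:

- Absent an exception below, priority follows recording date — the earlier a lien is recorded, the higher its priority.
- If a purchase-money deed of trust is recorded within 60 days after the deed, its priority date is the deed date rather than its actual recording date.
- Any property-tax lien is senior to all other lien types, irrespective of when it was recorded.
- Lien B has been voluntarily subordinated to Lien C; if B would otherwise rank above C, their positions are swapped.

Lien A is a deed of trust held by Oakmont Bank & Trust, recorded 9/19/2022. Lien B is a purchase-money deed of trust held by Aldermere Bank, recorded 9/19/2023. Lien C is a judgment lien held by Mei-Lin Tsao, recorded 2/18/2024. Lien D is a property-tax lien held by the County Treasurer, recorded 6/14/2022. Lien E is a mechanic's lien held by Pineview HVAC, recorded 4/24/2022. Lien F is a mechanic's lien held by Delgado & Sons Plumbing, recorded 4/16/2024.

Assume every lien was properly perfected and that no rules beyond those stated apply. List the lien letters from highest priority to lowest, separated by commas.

Effective dates: B was recorded within the 60-day window, so its effective date is the deed date 8/23/2023.
D, as a property-tax lien, has superpriority and ranks first.
Ordering the rest by effective date: E (4/24/2022), A (9/19/2022), B (8/23/2023), C (2/18/2024), F (4/16/2024).
B is senior to C before the subordination, so the two trade places.

D, E, A, C, B, F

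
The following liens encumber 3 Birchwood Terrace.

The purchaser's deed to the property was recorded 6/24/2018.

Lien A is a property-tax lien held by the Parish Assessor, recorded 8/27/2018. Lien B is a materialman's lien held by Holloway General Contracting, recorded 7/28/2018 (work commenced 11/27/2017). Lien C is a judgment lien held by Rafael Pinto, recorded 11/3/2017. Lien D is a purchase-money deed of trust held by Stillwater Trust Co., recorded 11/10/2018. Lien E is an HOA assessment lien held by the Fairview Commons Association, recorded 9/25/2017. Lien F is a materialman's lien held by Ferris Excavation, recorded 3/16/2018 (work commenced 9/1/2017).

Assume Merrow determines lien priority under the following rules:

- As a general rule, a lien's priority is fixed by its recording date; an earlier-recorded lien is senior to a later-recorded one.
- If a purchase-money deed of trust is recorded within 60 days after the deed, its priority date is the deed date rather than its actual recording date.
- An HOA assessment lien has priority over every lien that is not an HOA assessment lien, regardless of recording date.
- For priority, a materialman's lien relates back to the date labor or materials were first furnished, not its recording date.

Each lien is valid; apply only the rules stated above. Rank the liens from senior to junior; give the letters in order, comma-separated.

Effective dates: B is treated as recorded 11/27/2017, the work-commencement date; D was recorded 139 days after the deed, outside the 60-day window, so it keeps its recording date; F is treated as recorded 9/1/2017, the work-commencement date.
As an HOA assessment lien, E is senior to every other lien.
Ordering the rest by effective date: F (9/1/2017), C (11/3/2017), B (11/27/2017), A (8/27/2018), D (11/10/2018).

E, F, C, B, A, D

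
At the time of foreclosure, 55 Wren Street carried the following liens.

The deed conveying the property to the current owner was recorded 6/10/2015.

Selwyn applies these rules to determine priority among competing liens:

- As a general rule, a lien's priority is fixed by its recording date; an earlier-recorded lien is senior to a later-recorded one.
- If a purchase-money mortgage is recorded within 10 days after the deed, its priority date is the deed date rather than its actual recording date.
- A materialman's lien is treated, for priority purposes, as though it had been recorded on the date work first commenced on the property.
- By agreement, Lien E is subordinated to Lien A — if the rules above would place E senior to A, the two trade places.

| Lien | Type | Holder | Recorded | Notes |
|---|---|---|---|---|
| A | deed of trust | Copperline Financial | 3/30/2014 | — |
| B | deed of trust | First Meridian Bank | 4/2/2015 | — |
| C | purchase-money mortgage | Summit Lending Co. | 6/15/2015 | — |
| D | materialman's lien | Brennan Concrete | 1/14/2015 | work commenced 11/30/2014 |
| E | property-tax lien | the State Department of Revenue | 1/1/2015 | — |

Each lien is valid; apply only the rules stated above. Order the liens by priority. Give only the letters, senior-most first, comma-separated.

A, D, E, B, C

Effective dates: C's effective date is the deed date, 6/10/2015; D's effective date is 11/30/2014, when work began.
Ordering by effective date: A (3/30/2014), D (11/30/2014), E (1/1/2015), B (4/2/2015), C (6/10/2015).
E already ranks below A; the subordination has no effect.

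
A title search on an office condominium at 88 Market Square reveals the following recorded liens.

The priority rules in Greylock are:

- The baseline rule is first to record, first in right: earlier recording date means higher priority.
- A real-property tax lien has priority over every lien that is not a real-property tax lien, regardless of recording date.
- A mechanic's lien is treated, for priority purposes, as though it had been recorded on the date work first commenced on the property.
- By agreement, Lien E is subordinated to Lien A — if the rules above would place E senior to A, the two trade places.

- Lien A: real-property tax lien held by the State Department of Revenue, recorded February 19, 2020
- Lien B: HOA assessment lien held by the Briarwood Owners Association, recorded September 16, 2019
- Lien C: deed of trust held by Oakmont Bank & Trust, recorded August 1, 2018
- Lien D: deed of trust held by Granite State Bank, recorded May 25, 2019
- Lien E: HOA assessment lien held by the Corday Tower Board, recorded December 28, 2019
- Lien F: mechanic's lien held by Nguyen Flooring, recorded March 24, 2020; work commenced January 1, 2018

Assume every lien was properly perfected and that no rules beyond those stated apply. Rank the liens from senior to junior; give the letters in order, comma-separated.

Adjusting effective dates: F is treated as recorded January 1, 2018, the work-commencement date.
A is a real-property tax lien, so it outranks all other liens regardless of date.
The other liens, earliest effective date first: F (January 1, 2018), C (August 1, 2018), D (May 25, 2019), B (September 16, 2019), E (December 28, 2019).
Since E is not senior to A, the subordination leaves the order unchanged.

A, F, C, D, B, E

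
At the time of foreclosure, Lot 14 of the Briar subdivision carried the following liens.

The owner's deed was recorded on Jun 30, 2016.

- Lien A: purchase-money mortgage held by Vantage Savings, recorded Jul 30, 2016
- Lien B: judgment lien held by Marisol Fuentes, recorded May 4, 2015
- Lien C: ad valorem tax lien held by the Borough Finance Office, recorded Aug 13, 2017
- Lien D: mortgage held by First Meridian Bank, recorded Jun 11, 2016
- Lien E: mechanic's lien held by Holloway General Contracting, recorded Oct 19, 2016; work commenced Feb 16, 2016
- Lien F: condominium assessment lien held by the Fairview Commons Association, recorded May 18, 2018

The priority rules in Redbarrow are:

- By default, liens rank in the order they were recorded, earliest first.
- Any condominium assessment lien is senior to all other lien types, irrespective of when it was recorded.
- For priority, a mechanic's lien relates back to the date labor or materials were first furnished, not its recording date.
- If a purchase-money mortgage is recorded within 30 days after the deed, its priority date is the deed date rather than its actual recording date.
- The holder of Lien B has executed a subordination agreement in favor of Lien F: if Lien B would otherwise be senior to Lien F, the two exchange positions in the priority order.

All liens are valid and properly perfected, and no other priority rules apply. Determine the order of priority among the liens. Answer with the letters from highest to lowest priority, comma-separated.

Effective dates: A relates back to the deed date Jun 30, 2016; E's effective date is Feb 16, 2016, when work began.
As a condominium assessment lien, F is senior to every other lien.
Ordering the rest by effective date: B (May 4, 2015), E (Feb 16, 2016), D (Jun 11, 2016), A (Jun 30, 2016), C (Aug 13, 2017).
Since B is not senior to F, the subordination leaves the order unchanged.

F, B, E, D, A, C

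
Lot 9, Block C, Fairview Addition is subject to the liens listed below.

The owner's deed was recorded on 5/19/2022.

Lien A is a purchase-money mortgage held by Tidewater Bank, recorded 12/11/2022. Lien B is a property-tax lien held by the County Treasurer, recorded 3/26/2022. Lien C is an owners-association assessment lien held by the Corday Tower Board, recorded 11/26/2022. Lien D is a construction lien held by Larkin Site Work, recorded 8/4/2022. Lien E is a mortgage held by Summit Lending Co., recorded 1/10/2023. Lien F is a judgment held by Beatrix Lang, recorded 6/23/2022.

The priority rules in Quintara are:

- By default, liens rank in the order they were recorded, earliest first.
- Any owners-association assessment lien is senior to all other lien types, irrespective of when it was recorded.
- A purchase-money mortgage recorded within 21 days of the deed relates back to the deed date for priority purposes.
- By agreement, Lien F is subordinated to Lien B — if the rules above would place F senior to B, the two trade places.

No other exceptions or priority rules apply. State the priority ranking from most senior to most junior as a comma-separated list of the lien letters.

First, effective dates: A was recorded 206 days after the deed — beyond 21 days — so no relation-back applies.
C, as an owners-association assessment lien, has superpriority and ranks first.
The other liens, earliest effective date first: B (3/26/2022), F (6/23/2022), D (8/4/2022), A (12/11/2022), E (1/10/2023).
F is already junior to B, so the subordination agreement changes nothing.

C, B, F, D, A, E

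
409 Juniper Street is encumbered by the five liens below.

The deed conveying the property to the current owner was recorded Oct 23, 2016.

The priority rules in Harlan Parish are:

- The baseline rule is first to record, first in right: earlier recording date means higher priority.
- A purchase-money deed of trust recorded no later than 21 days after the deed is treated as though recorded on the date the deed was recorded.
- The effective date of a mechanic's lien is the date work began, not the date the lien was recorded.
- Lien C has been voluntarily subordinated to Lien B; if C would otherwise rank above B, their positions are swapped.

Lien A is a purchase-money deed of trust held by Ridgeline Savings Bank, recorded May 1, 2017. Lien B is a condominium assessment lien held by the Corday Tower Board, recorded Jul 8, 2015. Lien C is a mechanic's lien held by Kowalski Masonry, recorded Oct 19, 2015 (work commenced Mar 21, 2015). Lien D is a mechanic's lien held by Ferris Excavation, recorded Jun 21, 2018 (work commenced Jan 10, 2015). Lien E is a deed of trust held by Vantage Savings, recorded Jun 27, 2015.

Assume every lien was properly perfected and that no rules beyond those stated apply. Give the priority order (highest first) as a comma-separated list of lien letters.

D, B, E, C, A

Effective dates: A was recorded 190 days after the deed, outside the 21-day window, so it keeps its recording date; C's effective date is Mar 21, 2015, when work began; D's effective date is Jan 10, 2015, when work began.
Sorted by effective date: D (Jan 10, 2015), C (Mar 21, 2015), E (Jun 27, 2015), B (Jul 8, 2015), A (May 1, 2017).
Because C would otherwise rank above B, the subordination swaps them.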